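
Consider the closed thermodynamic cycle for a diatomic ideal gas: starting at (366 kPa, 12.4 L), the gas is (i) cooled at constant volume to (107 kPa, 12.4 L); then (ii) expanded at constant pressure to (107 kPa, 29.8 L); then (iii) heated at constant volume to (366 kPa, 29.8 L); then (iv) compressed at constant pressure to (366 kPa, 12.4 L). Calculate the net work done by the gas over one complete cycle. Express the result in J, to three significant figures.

W_net ≈ -4510 J

Constant-volume legs do no work.
W(ii) = (107)(29.8 − 12.4) = 1862 J; W(iv) = (366)(12.4 − 29.8) = -6368 J.
W_net = 1862 − 6368 = -4507 J (the counter-clockwise enclosed area).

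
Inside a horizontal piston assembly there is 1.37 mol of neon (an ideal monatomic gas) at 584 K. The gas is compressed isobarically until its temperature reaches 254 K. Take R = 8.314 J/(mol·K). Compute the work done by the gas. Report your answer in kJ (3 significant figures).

Isobaric: W = P ΔV = nR ΔT.
W = (1.37)(8.314)(254 − 584) = -3759 J.

W ≈ -3.76 kJ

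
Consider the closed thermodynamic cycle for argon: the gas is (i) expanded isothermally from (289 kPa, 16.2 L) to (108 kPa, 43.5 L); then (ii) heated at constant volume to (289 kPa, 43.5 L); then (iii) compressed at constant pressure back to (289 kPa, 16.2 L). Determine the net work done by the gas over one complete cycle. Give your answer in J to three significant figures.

Leg (i): W = PᵢVᵢ ln(V_f/Vᵢ) = (4682) ln(43.5/16.2) = 4624 J.
Leg (ii): W = 0.
Leg (iii): W = PΔV = (289)(16.2 − 43.5) = -7890 J.
W_net = 4624 − 7890 = -3265 J.

W_net ≈ -3270 J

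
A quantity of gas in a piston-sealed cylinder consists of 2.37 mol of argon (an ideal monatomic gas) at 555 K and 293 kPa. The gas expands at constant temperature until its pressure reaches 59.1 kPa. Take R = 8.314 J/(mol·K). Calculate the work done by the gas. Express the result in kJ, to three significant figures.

W ≈ 17.5 kJ

Isothermal process: W = nRT ln(V₂/V₁) = nRT ln(P₁/P₂).
W = (2.37)(8.314)(555) × ln(293/59.1)
  = 10936 × ln(4.958) = 10936 × 1.601
W_by_gas = 17508 J.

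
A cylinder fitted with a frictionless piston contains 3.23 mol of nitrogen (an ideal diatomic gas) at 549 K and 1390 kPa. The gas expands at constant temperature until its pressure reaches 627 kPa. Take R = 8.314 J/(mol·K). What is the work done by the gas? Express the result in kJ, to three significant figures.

Isothermal process: W = nRT ln(V₂/V₁) = nRT ln(P₁/P₂).
W = (3.23)(8.314)(549) × ln(1390/627)
  = 14743 × ln(2.217) = 14743 × 0.7961
W_by_gas = 11737 J.

W ≈ 11.7 kJ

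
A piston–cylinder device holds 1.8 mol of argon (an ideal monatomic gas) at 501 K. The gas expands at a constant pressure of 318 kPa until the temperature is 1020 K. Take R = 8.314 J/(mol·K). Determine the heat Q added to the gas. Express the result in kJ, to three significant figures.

Q ≈ 19.4 kJ

Isobaric: W = nRΔT = (1.8)(8.314)(519) = 7767 J.
ΔU = nCᵥΔT with Cᵥ = 3R/2: ΔU = (1.8)(12.47)(519) = 11650 J.
Q = ΔU + W = 11650 + 7767 = 19417 J.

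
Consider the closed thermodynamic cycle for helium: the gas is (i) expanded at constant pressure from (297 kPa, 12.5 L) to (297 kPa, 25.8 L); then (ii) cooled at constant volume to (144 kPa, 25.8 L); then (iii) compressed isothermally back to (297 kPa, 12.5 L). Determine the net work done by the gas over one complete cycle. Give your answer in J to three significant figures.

W_net ≈ 1260 J

Leg (i): W = PΔV = (297)(25.8 − 12.5) = 3950 J.
Leg (ii): W = 0.
Leg (iii): W = PᵢVᵢ ln(V_f/Vᵢ) = (3715) ln(12.5/25.8) = -2692 J.
W_net = 3950 − 2692 = 1258 J.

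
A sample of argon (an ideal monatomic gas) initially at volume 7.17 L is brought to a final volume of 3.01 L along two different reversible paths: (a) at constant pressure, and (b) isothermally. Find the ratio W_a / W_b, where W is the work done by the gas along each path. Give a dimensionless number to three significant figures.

W_a / W_b ≈ 0.668

Path (a) isobaric: W = P₁(V₂ − V₁) → W_a/(P₁V₁) = -0.5802.
Path (b) isothermal: W = P₁V₁ ln(V₂/V₁) → W_b/(P₁V₁) = -0.868.
W_a / W_b = -0.5802 / -0.868 = 0.6685.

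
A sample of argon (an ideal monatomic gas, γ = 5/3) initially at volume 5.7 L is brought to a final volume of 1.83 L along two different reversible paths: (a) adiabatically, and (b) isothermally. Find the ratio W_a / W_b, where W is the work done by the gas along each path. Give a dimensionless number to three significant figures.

W_a / W_b ≈ 1.50

Path (a) adiabatic: W = P₁V₁(1 − (V₁/V₂)^(γ−1))/(γ−1) → W_a/(P₁V₁) = -1.699.
Path (b) isothermal: W = P₁V₁ ln(V₂/V₁) → W_b/(P₁V₁) = -1.136.
W_a / W_b = -1.699 / -1.136 = 1.496.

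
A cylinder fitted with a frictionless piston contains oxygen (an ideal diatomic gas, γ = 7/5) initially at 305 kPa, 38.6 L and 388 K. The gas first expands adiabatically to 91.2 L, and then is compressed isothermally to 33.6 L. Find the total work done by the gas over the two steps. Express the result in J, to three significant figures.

Step 1 (adiabatic): W = (P₁V₁ − P₂V₂)/(γ−1) = (11773 − 8347)/0.4 = 8565 J.
After step 1: P = 91.52 kPa, V = 91.2 L, T = 275.1 K.
Step 2 (isothermal): W = P₁V₁ ln(V₂/V₁) = (8347) ln(33.6/91.2) = -8335 J.
W_total = 8565 − 8335 = 230.7 J.

W_total ≈ 231 J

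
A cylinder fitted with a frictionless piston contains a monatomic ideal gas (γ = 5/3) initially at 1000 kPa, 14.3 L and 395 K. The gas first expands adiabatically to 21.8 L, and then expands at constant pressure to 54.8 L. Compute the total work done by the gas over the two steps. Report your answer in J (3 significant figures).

W_total ≈ 21600 J

Step 1 (adiabatic): W = (P₁V₁ − P₂V₂)/(γ−1) = (14300 − 10796)/0.667 = 5256 J.
After step 1: P = 495.2 kPa, V = 21.8 L, T = 298.2 K.
Step 2 (isobaric): W = PΔV = (495.2 kPa)(54.8 − 21.8 L) = 16342 J.
W_total = 5256 + 16342 = 21599 J.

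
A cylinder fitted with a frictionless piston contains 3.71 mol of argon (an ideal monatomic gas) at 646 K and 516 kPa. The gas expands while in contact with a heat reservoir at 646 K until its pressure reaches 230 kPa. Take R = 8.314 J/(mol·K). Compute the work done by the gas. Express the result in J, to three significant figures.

W ≈ 16100 J

Isothermal process: W = nRT ln(V₂/V₁) = nRT ln(P₁/P₂).
W = (3.71)(8.314)(646) × ln(516/230)
  = 19926 × ln(2.243) = 19926 × 0.808
W_by_gas = 16101 J.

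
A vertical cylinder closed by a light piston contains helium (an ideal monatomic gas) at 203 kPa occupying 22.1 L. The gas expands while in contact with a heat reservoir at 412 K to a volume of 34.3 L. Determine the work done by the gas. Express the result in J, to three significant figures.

Isothermal: W = nRT ln(V₂/V₁) = P₁V₁ ln(V₂/V₁).
P₁V₁ = (203 kPa)(22.1 L) = 4486 J.
W = 4486 × ln(34.3/22.1) = 4486 × 0.4396
W_by_gas = 1972 J.

W ≈ 1970 J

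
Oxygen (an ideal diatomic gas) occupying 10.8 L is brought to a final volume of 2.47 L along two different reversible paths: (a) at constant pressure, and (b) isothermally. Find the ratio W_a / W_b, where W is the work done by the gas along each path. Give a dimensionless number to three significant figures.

Path (a) isobaric: W = P₁(V₂ − V₁) → W_a/(P₁V₁) = -0.7713.
Path (b) isothermal: W = P₁V₁ ln(V₂/V₁) → W_b/(P₁V₁) = -1.475.
W_a / W_b = -0.7713 / -1.475 = 0.5228.

W_a / W_b ≈ 0.523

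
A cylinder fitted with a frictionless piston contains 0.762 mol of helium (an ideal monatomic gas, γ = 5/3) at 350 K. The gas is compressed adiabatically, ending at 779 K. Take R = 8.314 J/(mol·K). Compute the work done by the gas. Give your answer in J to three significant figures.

W ≈ -4080 J

Adiabatic ⇒ Q = 0, so W_by = −ΔU = nCᵥ(T₁ − T₂).
Cᵥ = 3R/2 = 12.47 J/(mol·K).
W = (0.762)(12.47)(350 − 779) = -4077 J.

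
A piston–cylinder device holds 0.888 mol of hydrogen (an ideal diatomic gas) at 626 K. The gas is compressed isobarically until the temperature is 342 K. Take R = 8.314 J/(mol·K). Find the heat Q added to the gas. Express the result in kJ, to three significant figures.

Isobaric: W = nRΔT = (0.888)(8.314)(-284) = -2097 J.
ΔU = nCᵥΔT with Cᵥ = 5R/2: ΔU = (0.888)(20.79)(-284) = -5242 J.
Q = ΔU + W = -5242 − 2097 = -7339 J.

Q ≈ -7.34 kJ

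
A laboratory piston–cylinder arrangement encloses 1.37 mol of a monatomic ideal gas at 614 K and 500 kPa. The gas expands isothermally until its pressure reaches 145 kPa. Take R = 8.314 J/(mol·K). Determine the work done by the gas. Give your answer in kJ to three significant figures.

Isothermal process: W = nRT ln(V₂/V₁) = nRT ln(P₁/P₂).
W = (1.37)(8.314)(614) × ln(500/145)
  = 6994 × ln(3.448) = 6994 × 1.238
W_by_gas = 8657 J.

W ≈ 8.66 kJ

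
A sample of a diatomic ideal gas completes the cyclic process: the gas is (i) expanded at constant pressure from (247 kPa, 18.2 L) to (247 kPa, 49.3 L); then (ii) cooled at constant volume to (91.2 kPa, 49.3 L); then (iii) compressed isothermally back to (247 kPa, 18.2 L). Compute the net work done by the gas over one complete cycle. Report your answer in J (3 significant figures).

W_net ≈ 3200 J

Leg (i): W = PΔV = (247)(49.3 − 18.2) = 7682 J.
Leg (ii): W = 0.
Leg (iii): W = PᵢVᵢ ln(V_f/Vᵢ) = (4496) ln(18.2/49.3) = -4480 J.
W_net = 7682 − 4480 = 3201 J.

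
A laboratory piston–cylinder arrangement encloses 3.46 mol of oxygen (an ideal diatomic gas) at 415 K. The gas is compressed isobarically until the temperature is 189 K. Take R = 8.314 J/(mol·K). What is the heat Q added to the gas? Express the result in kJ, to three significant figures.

Isobaric: W = nRΔT = (3.46)(8.314)(-226) = -6501 J.
ΔU = nCᵥΔT with Cᵥ = 5R/2: ΔU = (3.46)(20.79)(-226) = -16253 J.
Q = ΔU + W = -16253 − 6501 = -22754 J.

Q ≈ -22.8 kJ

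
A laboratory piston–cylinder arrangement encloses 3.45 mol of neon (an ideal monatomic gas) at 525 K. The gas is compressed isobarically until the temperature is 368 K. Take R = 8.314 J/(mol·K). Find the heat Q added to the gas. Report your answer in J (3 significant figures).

Isobaric: W = nRΔT = (3.45)(8.314)(-157) = -4503 J.
ΔU = nCᵥΔT with Cᵥ = 3R/2: ΔU = (3.45)(12.47)(-157) = -6755 J.
Q = ΔU + W = -6755 − 4503 = -11258 J.

Q ≈ -11300 J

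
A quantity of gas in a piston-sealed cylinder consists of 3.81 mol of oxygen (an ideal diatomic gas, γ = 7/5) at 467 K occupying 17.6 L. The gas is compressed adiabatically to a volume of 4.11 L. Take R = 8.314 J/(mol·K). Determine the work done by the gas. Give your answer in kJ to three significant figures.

Adiabatic: TV^(γ−1) = const with γ = 7/5.
T₂ = T₁ (V₁/V₂)^(γ−1) = 467 × (17.6/4.11)^0.4 = 467 × 1.789 = 835.6 K.
W_by = nCᵥ(T₁ − T₂) = (3.81)(20.79)(467 − 835.6) = -29188 J.

W ≈ -29.2 kJ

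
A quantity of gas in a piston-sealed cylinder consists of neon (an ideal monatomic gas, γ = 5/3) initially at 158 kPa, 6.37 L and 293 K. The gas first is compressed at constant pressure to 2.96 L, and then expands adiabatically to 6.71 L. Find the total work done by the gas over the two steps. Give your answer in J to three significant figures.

W_total ≈ -244 J

Step 1 (isobaric): W = PΔV = (158 kPa)(2.96 − 6.37 L) = -538.8 J.
After step 1: P = 158 kPa, V = 2.96 L, T = 136.2 K.
Step 2 (adiabatic): W = (P₁V₁ − P₂V₂)/(γ−1) = (467.7 − 271)/0.667 = 295 J.
W_total = -538.8 + 295 = -243.8 J.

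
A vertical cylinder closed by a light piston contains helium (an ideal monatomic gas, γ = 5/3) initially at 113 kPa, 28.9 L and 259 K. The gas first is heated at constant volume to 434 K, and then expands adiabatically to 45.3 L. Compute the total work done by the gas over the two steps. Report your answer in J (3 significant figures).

W_total ≈ 2130 J

Step 1 (isochoric): W = 0 (constant volume).
After step 1: P = 189.4 kPa (V unchanged).
Step 2 (adiabatic): W = (P₁V₁ − P₂V₂)/(γ−1) = (5472 − 4055)/0.667 = 2125 J.
W_total = 0 + 2125 = 2125 J.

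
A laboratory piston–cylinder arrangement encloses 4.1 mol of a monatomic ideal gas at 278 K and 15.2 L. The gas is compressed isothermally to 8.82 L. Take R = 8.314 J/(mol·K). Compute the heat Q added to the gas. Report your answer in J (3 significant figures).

Isothermal ⇒ ΔU = 0, so Q = W = nRT ln(V₂/V₁).
Q = (4.1)(8.314)(278) ln(8.82/15.2) = 9476 × -0.5443 = -5158 J.

Q ≈ -5160 J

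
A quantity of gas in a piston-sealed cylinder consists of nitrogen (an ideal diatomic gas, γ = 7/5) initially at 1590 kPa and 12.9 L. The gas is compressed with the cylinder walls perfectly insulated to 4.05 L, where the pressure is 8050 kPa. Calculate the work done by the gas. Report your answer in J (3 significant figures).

Adiabatic: W = (P₁V₁ − P₂V₂)/(γ − 1) with γ = 7/5.
P₁V₁ = 20511 J, P₂V₂ = 32602 J.
W = (20511 − 32602) / 0.4 = -30229 J.

W ≈ -30200 J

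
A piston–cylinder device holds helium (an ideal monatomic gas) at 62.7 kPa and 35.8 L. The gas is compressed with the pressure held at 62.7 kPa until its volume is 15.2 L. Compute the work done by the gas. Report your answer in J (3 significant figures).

W ≈ -1290 J

Isobaric: W = P ΔV.
W = (62.7 kPa)(15.2 − 35.8 L) = (62.7)(-20.6) = -1292 J.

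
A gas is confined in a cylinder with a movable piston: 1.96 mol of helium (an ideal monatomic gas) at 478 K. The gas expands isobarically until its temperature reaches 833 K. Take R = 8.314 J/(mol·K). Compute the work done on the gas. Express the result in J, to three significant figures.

W ≈ -5780 J

Isobaric: W = P ΔV = nR ΔT.
W = (1.96)(8.314)(833 − 478) = 5785 J.
Work on gas = −W_by = -5785 J.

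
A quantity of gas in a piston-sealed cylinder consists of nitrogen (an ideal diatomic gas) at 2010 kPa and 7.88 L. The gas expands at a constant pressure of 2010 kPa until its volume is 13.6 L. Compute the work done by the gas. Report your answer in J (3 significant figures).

Isobaric: W = P ΔV.
W = (2010 kPa)(13.6 − 7.88 L) = (2010)(5.72) = 11497 J.

W ≈ 11500 J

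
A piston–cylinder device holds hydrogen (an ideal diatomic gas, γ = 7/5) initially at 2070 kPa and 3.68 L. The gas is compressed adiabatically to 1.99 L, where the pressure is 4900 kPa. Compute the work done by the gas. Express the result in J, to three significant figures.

W ≈ -5330 J

Adiabatic: W = (P₁V₁ − P₂V₂)/(γ − 1) with γ = 7/5.
P₁V₁ = 7618 J, P₂V₂ = 9751 J.
W = (7618 − 9751) / 0.4 = -5334 J.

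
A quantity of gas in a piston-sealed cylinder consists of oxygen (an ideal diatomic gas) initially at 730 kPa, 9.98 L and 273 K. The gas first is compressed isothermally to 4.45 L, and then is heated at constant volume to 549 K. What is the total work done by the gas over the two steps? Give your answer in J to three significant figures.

Step 1 (isothermal): W = P₁V₁ ln(V₂/V₁) = (7285) ln(4.45/9.98) = -5884 J.
Step 2 (isochoric): W = 0 (constant volume).
W_total = -5884 + 0 = -5884 J.

W_total ≈ -5880 J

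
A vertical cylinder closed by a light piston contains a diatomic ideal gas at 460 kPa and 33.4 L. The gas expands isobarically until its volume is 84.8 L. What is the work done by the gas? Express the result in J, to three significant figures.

W ≈ 23600 J

Isobaric: W = P ΔV.
W = (460 kPa)(84.8 − 33.4 L) = (460)(51.4) = 23644 J.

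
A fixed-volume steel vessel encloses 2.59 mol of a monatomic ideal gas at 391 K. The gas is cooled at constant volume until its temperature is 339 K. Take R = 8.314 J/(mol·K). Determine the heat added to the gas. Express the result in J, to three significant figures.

Q ≈ -1680 J

Constant volume ⇒ W = 0, so Q = ΔU = nCᵥΔT with Cᵥ = 3R/2 = 12.47 J/(mol·K).
ΔU = (2.59)(12.47)(339 − 391) = -1680 J.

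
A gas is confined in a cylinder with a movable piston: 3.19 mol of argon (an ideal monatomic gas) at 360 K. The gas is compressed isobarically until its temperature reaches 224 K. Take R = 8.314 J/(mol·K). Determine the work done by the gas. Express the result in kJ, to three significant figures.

Isobaric: W = P ΔV = nR ΔT.
W = (3.19)(8.314)(224 − 360) = -3607 J.

W ≈ -3.61 kJ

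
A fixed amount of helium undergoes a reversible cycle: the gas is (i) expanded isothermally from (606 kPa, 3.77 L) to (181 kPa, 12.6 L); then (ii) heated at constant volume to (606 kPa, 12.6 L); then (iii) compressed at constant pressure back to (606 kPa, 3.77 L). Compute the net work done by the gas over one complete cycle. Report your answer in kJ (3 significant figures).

Leg (i): W = PᵢVᵢ ln(V_f/Vᵢ) = (2285) ln(12.6/3.77) = 2757 J.
Leg (ii): W = 0.
Leg (iii): W = PΔV = (606)(3.77 − 12.6) = -5351 J.
W_net = 2757 − 5351 = -2594 J.

W_net ≈ -2.59 kJ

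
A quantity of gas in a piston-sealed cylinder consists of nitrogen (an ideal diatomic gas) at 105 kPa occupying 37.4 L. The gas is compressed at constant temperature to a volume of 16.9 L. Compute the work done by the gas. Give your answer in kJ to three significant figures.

W ≈ -3.12 kJ

Isothermal: W = nRT ln(V₂/V₁) = P₁V₁ ln(V₂/V₁).
P₁V₁ = (105 kPa)(37.4 L) = 3927 J.
W = 3927 × ln(16.9/37.4) = 3927 × -0.7944
W_by_gas = -3119 J.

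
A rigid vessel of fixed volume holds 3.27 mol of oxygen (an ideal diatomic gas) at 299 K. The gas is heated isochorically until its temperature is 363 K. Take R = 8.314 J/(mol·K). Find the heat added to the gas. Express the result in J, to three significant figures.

Q ≈ 4350 J

Constant volume ⇒ W = 0, so Q = ΔU = nCᵥΔT with Cᵥ = 5R/2 = 20.79 J/(mol·K).
ΔU = (3.27)(20.79)(363 − 299) = 4350 J.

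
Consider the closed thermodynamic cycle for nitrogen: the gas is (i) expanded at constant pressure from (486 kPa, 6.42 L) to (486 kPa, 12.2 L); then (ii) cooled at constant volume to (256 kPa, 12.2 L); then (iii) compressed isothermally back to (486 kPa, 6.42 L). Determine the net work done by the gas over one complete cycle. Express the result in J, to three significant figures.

Leg (i): W = PΔV = (486)(12.2 − 6.42) = 2809 J.
Leg (ii): W = 0.
Leg (iii): W = PᵢVᵢ ln(V_f/Vᵢ) = (3123) ln(6.42/12.2) = -2005 J.
W_net = 2809 − 2005 = 803.9 J.

W_net ≈ 804 J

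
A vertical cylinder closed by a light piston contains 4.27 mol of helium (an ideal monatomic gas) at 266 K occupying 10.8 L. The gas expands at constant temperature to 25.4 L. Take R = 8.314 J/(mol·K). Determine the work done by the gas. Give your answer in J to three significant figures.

Isothermal: W = nRT ln(V₂/V₁).
W = (4.27)(8.314)(266) × ln(25.4/10.8)
  = 9443 × 0.8552
W_by_gas = 8076 J.

W ≈ 8080 J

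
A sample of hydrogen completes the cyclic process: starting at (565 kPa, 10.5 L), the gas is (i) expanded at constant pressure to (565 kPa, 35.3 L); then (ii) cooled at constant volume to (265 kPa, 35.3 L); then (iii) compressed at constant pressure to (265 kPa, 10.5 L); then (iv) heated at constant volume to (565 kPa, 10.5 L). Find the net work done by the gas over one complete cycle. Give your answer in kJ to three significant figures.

W_net ≈ 7.44 kJ

Constant-volume legs do no work.
W(i) = (565)(35.3 − 10.5) = 14012 J; W(iii) = (265)(10.5 − 35.3) = -6572 J.
W_net = 14012 − 6572 = 7440 J (the clockwise enclosed area).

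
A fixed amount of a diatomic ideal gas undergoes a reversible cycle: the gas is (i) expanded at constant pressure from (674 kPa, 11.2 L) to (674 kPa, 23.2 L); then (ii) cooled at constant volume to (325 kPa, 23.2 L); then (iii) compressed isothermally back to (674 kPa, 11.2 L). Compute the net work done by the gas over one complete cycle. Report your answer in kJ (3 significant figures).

Leg (i): W = PΔV = (674)(23.2 − 11.2) = 8088 J.
Leg (ii): W = 0.
Leg (iii): W = PᵢVᵢ ln(V_f/Vᵢ) = (7540) ln(11.2/23.2) = -5491 J.
W_net = 8088 − 5491 = 2597 J.

W_net ≈ 2.60 kJ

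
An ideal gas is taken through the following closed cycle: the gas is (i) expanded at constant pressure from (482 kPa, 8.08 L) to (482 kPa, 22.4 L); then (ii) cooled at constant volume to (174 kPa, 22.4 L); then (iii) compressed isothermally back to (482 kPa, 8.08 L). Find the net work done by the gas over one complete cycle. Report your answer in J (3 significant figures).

Leg (i): W = PΔV = (482)(22.4 − 8.08) = 6902 J.
Leg (ii): W = 0.
Leg (iii): W = PᵢVᵢ ln(V_f/Vᵢ) = (3898) ln(8.08/22.4) = -3974 J.
W_net = 6902 − 3974 = 2928 J.

W_net ≈ 2930 J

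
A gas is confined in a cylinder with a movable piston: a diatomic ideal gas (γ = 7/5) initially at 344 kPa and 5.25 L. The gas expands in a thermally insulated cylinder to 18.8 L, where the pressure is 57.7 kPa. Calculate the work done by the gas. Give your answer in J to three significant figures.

W ≈ 1800 J

Adiabatic: W = (P₁V₁ − P₂V₂)/(γ − 1) with γ = 7/5.
P₁V₁ = 1806 J, P₂V₂ = 1085 J.
W = (1806 − 1085) / 0.4 = 1803 J.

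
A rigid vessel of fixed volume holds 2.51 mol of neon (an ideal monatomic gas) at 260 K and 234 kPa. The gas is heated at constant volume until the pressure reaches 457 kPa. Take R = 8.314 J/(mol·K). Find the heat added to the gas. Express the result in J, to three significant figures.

Constant volume ⇒ W = 0, so Q = ΔU = nCᵥΔT with Cᵥ = 3R/2 = 12.47 J/(mol·K).
At constant V, T₂/T₁ = P₂/P₁ ⇒ ΔT = T₁(P₂/P₁ − 1) = 260·(457/234 − 1) = 247.8 K.
ΔU = (2.51)(12.47)(247.8) = 7756 J.

Q ≈ 7760 J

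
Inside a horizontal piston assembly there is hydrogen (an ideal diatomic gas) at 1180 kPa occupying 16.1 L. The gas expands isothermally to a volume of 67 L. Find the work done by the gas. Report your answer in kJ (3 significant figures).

W ≈ 27.1 kJ

Isothermal: W = nRT ln(V₂/V₁) = P₁V₁ ln(V₂/V₁).
P₁V₁ = (1180 kPa)(16.1 L) = 18998 J.
W = 18998 × ln(67/16.1) = 18998 × 1.426
W_by_gas = 27089 J.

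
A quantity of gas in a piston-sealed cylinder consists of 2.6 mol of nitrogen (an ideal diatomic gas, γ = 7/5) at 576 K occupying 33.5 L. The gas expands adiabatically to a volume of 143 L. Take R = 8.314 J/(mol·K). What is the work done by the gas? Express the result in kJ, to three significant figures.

Adiabatic: TV^(γ−1) = const with γ = 7/5.
T₂ = T₁ (V₁/V₂)^(γ−1) = 576 × (33.5/143)^0.4 = 576 × 0.5596 = 322.3 K.
W_by = nCᵥ(T₁ − T₂) = (2.6)(20.79)(576 − 322.3) = 13708 J.

W ≈ 13.7 kJ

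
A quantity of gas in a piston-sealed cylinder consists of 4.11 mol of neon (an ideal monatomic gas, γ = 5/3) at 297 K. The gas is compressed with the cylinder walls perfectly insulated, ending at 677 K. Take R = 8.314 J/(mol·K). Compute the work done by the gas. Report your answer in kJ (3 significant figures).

Adiabatic ⇒ Q = 0, so W_by = −ΔU = nCᵥ(T₁ − T₂).
Cᵥ = 3R/2 = 12.47 J/(mol·K).
W = (4.11)(12.47)(297 − 677) = -19477 J.

W ≈ -19.5 kJ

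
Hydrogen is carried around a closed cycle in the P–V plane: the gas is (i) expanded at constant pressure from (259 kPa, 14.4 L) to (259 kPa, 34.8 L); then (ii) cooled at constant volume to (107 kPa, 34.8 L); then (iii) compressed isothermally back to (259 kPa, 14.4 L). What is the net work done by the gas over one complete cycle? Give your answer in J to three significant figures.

Leg (i): W = PΔV = (259)(34.8 − 14.4) = 5284 J.
Leg (ii): W = 0.
Leg (iii): W = PᵢVᵢ ln(V_f/Vᵢ) = (3724) ln(14.4/34.8) = -3286 J.
W_net = 5284 − 3286 = 1998 J.

W_net ≈ 2000 J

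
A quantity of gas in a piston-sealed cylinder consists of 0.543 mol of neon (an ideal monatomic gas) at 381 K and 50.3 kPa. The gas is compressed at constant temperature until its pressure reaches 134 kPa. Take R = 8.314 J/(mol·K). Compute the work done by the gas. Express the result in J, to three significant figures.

W ≈ -1690 J

Isothermal process: W = nRT ln(V₂/V₁) = nRT ln(P₁/P₂).
W = (0.543)(8.314)(381) × ln(50.3/134)
  = 1720 × ln(0.3754) = 1720 × -0.9798
W_by_gas = -1685 J.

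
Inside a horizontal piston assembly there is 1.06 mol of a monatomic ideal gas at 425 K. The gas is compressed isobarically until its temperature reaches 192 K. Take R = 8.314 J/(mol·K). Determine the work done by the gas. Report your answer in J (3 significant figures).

Isobaric: W = P ΔV = nR ΔT.
W = (1.06)(8.314)(192 − 425) = -2053 J.

W ≈ -2050 J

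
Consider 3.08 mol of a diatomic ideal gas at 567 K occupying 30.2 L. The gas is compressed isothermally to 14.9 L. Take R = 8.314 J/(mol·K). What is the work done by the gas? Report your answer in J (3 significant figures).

Isothermal: W = nRT ln(V₂/V₁).
W = (3.08)(8.314)(567) × ln(14.9/30.2)
  = 14519 × -0.7065
W_by_gas = -10258 J.

W ≈ -10300 J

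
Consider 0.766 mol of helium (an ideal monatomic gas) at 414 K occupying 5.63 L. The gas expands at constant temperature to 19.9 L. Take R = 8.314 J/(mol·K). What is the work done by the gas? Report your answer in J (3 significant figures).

Isothermal: W = nRT ln(V₂/V₁).
W = (0.766)(8.314)(414) × ln(19.9/5.63)
  = 2637 × 1.263
W_by_gas = 3329 J.

W ≈ 3330 J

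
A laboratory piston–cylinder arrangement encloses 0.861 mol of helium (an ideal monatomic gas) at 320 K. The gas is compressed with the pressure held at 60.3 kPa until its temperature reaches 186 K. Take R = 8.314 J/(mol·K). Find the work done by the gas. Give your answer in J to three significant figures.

W ≈ -959 J

Isobaric: W = P ΔV = nR ΔT.
W = (0.861)(8.314)(186 − 320) = -959.2 J.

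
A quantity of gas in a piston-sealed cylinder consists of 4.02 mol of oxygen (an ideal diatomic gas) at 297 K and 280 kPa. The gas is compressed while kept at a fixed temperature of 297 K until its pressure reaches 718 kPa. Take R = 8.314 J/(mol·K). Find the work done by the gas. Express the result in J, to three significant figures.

Isothermal process: W = nRT ln(V₂/V₁) = nRT ln(P₁/P₂).
W = (4.02)(8.314)(297) × ln(280/718)
  = 9926 × ln(0.39) = 9926 × -0.9417
W_by_gas = -9348 J.

W ≈ -9350 J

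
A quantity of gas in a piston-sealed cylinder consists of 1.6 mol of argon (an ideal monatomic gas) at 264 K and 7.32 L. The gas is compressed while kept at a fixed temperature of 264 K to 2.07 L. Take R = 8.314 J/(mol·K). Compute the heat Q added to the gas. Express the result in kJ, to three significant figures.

Isothermal ⇒ ΔU = 0, so Q = W = nRT ln(V₂/V₁).
Q = (1.6)(8.314)(264) ln(2.07/7.32) = 3512 × -1.263 = -4436 J.

Q ≈ -4.44 kJ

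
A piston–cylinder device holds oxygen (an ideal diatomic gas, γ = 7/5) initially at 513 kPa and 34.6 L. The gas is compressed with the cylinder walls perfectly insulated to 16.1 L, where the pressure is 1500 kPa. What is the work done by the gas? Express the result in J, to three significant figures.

Adiabatic: W = (P₁V₁ − P₂V₂)/(γ − 1) with γ = 7/5.
P₁V₁ = 17750 J, P₂V₂ = 24150 J.
W = (17750 − 24150) / 0.4 = -16001 J.

W ≈ -16000 J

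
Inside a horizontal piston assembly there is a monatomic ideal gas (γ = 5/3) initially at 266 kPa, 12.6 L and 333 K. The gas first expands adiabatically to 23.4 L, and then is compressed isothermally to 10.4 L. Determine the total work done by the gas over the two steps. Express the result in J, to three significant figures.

Step 1 (adiabatic): W = (P₁V₁ − P₂V₂)/(γ−1) = (3352 − 2218)/0.667 = 1700 J.
After step 1: P = 94.8 kPa, V = 23.4 L, T = 220.4 K.
Step 2 (isothermal): W = P₁V₁ ln(V₂/V₁) = (2218) ln(10.4/23.4) = -1799 J.
W_total = 1700 − 1799 = -98.96 J.

W_total ≈ -99.0 J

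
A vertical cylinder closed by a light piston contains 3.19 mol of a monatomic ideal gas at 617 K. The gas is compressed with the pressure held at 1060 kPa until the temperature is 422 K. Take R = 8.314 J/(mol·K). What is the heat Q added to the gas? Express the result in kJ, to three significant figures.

Q ≈ -12.9 kJ

Isobaric: W = nRΔT = (3.19)(8.314)(-195) = -5172 J.
ΔU = nCᵥΔT with Cᵥ = 3R/2: ΔU = (3.19)(12.47)(-195) = -7758 J.
Q = ΔU + W = -7758 − 5172 = -12929 J.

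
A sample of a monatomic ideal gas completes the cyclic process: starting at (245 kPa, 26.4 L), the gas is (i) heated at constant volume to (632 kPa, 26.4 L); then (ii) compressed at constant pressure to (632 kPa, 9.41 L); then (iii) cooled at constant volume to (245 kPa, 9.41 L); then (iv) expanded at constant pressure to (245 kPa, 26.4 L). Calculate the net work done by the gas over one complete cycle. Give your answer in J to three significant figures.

W_net ≈ -6580 J

Constant-volume legs do no work.
W(ii) = (632)(9.41 − 26.4) = -10738 J; W(iv) = (245)(26.4 − 9.41) = 4163 J.
W_net = -10738 + 4163 = -6575 J (the counter-clockwise enclosed area).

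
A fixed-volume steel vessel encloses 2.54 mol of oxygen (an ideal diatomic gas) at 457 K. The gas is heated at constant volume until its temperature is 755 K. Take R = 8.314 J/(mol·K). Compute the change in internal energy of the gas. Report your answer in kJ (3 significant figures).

ΔU ≈ 15.7 kJ

Constant volume ⇒ W = 0, so Q = ΔU = nCᵥΔT with Cᵥ = 5R/2 = 20.79 J/(mol·K).
ΔU = (2.54)(20.79)(755 − 457) = 15733 J.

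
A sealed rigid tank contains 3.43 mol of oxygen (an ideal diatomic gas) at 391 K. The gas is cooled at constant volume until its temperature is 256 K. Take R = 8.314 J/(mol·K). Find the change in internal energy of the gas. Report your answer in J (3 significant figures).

Constant volume ⇒ W = 0, so Q = ΔU = nCᵥΔT with Cᵥ = 5R/2 = 20.79 J/(mol·K).
ΔU = (3.43)(20.79)(256 − 391) = -9624 J.

ΔU ≈ -9620 J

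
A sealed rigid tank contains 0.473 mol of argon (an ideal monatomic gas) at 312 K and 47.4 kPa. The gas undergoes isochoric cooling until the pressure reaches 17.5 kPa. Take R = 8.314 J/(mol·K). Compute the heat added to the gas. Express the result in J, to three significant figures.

Constant volume ⇒ W = 0, so Q = ΔU = nCᵥΔT with Cᵥ = 3R/2 = 12.47 J/(mol·K).
At constant V, T₂/T₁ = P₂/P₁ ⇒ ΔT = T₁(P₂/P₁ − 1) = 312·(17.5/47.4 − 1) = -196.8 K.
ΔU = (0.473)(12.47)(-196.8) = -1161 J.

Q ≈ -1160 J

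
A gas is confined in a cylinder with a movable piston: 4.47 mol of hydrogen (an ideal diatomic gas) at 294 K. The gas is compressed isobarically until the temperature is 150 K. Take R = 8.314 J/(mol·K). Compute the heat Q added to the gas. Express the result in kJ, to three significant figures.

Isobaric: W = nRΔT = (4.47)(8.314)(-144) = -5352 J.
ΔU = nCᵥΔT with Cᵥ = 5R/2: ΔU = (4.47)(20.79)(-144) = -13379 J.
Q = ΔU + W = -13379 − 5352 = -18730 J.

Q ≈ -18.7 kJ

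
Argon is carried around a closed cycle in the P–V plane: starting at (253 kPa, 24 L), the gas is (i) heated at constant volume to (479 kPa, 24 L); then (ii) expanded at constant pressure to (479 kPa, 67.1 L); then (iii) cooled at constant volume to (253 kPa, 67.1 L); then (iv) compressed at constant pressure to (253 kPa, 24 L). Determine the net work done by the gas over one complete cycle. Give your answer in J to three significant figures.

W_net ≈ 9740 J

Constant-volume legs do no work.
W(ii) = (479)(67.1 − 24) = 20645 J; W(iv) = (253)(24 − 67.1) = -10904 J.
W_net = 20645 − 10904 = 9741 J (the clockwise enclosed area).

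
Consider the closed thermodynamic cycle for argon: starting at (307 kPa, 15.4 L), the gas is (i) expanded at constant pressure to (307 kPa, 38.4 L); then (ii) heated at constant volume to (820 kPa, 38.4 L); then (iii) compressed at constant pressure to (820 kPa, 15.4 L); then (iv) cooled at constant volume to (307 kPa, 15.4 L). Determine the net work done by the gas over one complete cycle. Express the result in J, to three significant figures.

W_net ≈ -11800 J

Constant-volume legs do no work.
W(i) = (307)(38.4 − 15.4) = 7061 J; W(iii) = (820)(15.4 − 38.4) = -18860 J.
W_net = 7061 − 18860 = -11799 J (the counter-clockwise enclosed area).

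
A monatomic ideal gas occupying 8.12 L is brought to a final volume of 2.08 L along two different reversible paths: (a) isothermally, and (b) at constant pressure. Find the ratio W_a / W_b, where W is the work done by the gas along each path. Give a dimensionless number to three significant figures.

Path (a) isothermal: W = P₁V₁ ln(V₂/V₁) → W_a/(P₁V₁) = -1.362.
Path (b) isobaric: W = P₁(V₂ − V₁) → W_b/(P₁V₁) = -0.7438.
W_a / W_b = -1.362 / -0.7438 = 1.831.

W_a / W_b ≈ 1.83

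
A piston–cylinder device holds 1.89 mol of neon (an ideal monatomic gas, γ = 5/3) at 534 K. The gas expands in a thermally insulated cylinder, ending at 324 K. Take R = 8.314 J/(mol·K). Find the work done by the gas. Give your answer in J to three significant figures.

Adiabatic ⇒ Q = 0, so W_by = −ΔU = nCᵥ(T₁ − T₂).
Cᵥ = 3R/2 = 12.47 J/(mol·K).
W = (1.89)(12.47)(534 − 324) = 4950 J.

W ≈ 4950 J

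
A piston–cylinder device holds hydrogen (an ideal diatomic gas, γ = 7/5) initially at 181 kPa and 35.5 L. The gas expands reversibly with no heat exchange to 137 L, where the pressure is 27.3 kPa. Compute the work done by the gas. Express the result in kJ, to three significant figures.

W ≈ 6.71 kJ

Adiabatic: W = (P₁V₁ − P₂V₂)/(γ − 1) with γ = 7/5.
P₁V₁ = 6426 J, P₂V₂ = 3740 J.
W = (6426 − 3740) / 0.4 = 6714 J.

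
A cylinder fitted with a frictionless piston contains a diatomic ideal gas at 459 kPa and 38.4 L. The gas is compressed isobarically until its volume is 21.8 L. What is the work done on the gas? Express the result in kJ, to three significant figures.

Isobaric: W = P ΔV.
W = (459 kPa)(21.8 − 38.4 L) = (459)(-16.6) = -7619 J.
Work on gas = −W_by = 7619 J.

W ≈ 7.62 kJ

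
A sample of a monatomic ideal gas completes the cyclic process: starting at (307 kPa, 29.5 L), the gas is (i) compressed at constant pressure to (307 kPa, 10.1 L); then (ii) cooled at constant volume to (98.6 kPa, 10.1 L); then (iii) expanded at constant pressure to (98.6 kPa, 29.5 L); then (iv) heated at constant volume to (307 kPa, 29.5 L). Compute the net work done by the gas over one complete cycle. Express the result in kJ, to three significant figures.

W_net ≈ -4.04 kJ

Constant-volume legs do no work.
W(i) = (307)(10.1 − 29.5) = -5956 J; W(iii) = (98.6)(29.5 − 10.1) = 1913 J.
W_net = -5956 + 1913 = -4043 J (the counter-clockwise enclosed area).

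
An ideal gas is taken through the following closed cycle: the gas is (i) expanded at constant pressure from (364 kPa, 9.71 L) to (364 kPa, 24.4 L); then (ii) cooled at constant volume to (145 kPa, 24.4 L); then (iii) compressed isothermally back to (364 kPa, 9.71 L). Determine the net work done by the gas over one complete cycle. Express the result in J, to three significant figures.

Leg (i): W = PΔV = (364)(24.4 − 9.71) = 5347 J.
Leg (ii): W = 0.
Leg (iii): W = PᵢVᵢ ln(V_f/Vᵢ) = (3538) ln(9.71/24.4) = -3260 J.
W_net = 5347 − 3260 = 2087 J.

W_net ≈ 2090 J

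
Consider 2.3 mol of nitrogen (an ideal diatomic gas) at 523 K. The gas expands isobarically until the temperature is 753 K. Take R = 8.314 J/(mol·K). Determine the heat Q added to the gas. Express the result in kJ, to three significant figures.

Isobaric: W = nRΔT = (2.3)(8.314)(230) = 4398 J.
ΔU = nCᵥΔT with Cᵥ = 5R/2: ΔU = (2.3)(20.79)(230) = 10995 J.
Q = ΔU + W = 10995 + 4398 = 15393 J.

Q ≈ 15.4 kJ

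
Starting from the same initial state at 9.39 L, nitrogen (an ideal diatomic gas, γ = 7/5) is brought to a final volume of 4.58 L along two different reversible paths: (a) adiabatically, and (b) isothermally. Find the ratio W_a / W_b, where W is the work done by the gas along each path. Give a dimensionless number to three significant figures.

W_a / W_b ≈ 1.16

Path (a) adiabatic: W = P₁V₁(1 − (V₁/V₂)^(γ−1))/(γ−1) → W_a/(P₁V₁) = -0.8317.
Path (b) isothermal: W = P₁V₁ ln(V₂/V₁) → W_b/(P₁V₁) = -0.7179.
W_a / W_b = -0.8317 / -0.7179 = 1.158.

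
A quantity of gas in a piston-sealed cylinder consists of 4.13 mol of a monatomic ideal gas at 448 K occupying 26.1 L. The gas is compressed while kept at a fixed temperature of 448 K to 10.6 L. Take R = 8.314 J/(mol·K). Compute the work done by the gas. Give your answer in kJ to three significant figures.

Isothermal: W = nRT ln(V₂/V₁).
W = (4.13)(8.314)(448) × ln(10.6/26.1)
  = 15383 × -0.9011
W_by_gas = -13861 J.

W ≈ -13.9 kJ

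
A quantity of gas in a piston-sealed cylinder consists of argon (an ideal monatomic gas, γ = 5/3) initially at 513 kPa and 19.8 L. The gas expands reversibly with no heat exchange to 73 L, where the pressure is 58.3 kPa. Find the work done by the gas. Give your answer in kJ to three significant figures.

W ≈ 8.85 kJ

Adiabatic: W = (P₁V₁ − P₂V₂)/(γ − 1) with γ = 5/3.
P₁V₁ = 10157 J, P₂V₂ = 4256 J.
W = (10157 − 4256) / 0.6667 = 8852 J.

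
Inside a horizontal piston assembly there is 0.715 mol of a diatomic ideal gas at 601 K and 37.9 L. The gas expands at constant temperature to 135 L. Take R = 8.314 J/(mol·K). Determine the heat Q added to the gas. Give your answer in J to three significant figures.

Isothermal ⇒ ΔU = 0, so Q = W = nRT ln(V₂/V₁).
Q = (0.715)(8.314)(601) ln(135/37.9) = 3573 × 1.27 = 4538 J.

Q ≈ 4540 J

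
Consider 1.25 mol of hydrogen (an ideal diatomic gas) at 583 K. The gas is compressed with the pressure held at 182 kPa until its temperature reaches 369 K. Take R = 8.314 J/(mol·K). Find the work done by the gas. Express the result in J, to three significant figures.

Isobaric: W = P ΔV = nR ΔT.
W = (1.25)(8.314)(369 − 583) = -2224 J.

W ≈ -2220 J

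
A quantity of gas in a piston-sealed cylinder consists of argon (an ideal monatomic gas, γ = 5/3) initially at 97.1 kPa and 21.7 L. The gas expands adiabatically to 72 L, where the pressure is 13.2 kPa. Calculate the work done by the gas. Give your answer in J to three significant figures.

W ≈ 1740 J

Adiabatic: W = (P₁V₁ − P₂V₂)/(γ − 1) with γ = 5/3.
P₁V₁ = 2107 J, P₂V₂ = 950.4 J.
W = (2107 − 950.4) / 0.6667 = 1735 J.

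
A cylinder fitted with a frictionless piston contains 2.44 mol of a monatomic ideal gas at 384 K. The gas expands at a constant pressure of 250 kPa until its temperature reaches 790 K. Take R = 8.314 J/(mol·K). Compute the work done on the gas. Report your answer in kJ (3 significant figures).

Isobaric: W = P ΔV = nR ΔT.
W = (2.44)(8.314)(790 − 384) = 8236 J.
Work on gas = −W_by = -8236 J.

W ≈ -8.24 kJ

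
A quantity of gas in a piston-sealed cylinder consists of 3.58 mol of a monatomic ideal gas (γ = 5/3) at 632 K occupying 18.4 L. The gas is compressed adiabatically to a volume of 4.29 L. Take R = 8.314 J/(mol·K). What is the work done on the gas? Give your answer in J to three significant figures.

W ≈ 46300 J

Adiabatic: TV^(γ−1) = const with γ = 5/3.
T₂ = T₁ (V₁/V₂)^(γ−1) = 632 × (18.4/4.29)^0.667 = 632 × 2.64 = 1668 K.
W_by = nCᵥ(T₁ − T₂) = (3.58)(12.47)(632 − 1668) = -46270 J.
Work on gas = −W_by = 46270 J.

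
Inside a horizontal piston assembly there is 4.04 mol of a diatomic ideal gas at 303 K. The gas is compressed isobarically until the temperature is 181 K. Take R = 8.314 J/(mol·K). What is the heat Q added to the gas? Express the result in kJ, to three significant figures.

Isobaric: W = nRΔT = (4.04)(8.314)(-122) = -4098 J.
ΔU = nCᵥΔT with Cᵥ = 5R/2: ΔU = (4.04)(20.79)(-122) = -10245 J.
Q = ΔU + W = -10245 − 4098 = -14342 J.

Q ≈ -14.3 kJ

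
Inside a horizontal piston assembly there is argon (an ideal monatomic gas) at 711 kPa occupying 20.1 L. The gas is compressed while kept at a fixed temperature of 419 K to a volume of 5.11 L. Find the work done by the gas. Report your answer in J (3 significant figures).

W ≈ -19600 J

Isothermal: W = nRT ln(V₂/V₁) = P₁V₁ ln(V₂/V₁).
P₁V₁ = (711 kPa)(20.1 L) = 14291 J.
W = 14291 × ln(5.11/20.1) = 14291 × -1.37
W_by_gas = -19572 J.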